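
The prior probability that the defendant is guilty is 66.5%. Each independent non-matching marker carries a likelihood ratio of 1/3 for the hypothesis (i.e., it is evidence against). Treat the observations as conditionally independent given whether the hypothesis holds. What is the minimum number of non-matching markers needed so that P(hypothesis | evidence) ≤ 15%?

Prior odds = 0.665/0.335 = 133/67.
Likelihood ratio per non-matching marker = 1/3.
Target posterior odds = 0.15/0.85 = 3/17.
Require (1/3)ⁿ ≤ 3/17 ÷ (133/67) = 201/2261.
(1/3)² = 1/9 is still above 201/2261 but (1/3)³ = 1/27 is at or below it, so n = 3.

3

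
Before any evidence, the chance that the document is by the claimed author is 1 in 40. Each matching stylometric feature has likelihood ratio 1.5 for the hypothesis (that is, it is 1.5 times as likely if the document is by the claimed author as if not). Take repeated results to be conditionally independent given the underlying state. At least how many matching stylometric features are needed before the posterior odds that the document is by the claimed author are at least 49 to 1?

19

Prior odds = 0.025/0.975 = 1/39.
Likelihood ratio per matching stylometric feature = 1.5.
Target odds = 49.
Require 1.5ⁿ ≥ 49 ÷ (1/39) = 1911.
1.5¹⁸ = 387420489/262144 falls short of 1911 but 1.5¹⁹ ≈2216.84 reaches it, so n = 19.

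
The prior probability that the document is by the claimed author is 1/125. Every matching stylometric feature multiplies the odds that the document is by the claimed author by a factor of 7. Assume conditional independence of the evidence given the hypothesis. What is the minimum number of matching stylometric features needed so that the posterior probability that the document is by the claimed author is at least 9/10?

Prior odds: 0.008 ÷ 0.992 = 1/124.
Likelihood ratio per matching stylometric feature = 7.
Target posterior odds = 0.9/0.1 = 9.
Require 7ⁿ ≥ 9 ÷ (1/124) = 1116.
7³ = 343 falls short of 1116 but 7⁴ = 2401 reaches it, so n = 4.

4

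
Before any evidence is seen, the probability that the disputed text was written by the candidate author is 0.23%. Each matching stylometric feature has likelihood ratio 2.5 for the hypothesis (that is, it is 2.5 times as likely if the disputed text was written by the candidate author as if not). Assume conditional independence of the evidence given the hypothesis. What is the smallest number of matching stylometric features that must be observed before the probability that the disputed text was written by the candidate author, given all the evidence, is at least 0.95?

Prior odds: 0.0023 ÷ 0.9977 = 23/9977.
Likelihood ratio per matching stylometric feature = 2.5.
Target posterior odds = 0.95/0.05 = 19.
Require 2.5ⁿ ≥ 19 ÷ (23/9977) = 189563/23.
2.5⁹ = 1953125/512 falls short of 189563/23 but 2.5¹⁰ = 9765625/1024 reaches it, so n = 10.

10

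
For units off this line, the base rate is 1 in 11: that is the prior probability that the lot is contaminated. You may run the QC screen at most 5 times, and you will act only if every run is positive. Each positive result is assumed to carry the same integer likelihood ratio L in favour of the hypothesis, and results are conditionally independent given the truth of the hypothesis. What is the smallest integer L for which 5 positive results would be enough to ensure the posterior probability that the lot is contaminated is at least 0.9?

Prior odds = (1/11)/(10/11) = 0.1.
Target odds = 0.9/0.1 = 9.
Need L⁵ ≥ 9 ÷ 0.1 = 90.
2⁵ = 32 < 90 ≤ 243 = 3⁵, so L = 3.

3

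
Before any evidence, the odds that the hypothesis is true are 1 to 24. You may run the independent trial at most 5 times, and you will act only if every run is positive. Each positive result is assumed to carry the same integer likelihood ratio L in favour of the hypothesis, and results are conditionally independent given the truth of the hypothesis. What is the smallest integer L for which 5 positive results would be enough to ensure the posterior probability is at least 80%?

Prior odds = 1/24.
Target odds = 0.8/0.2 = 4.
Need L⁵ ≥ 4 ÷ (1/24) = 96.
2⁵ = 32 < 96 ≤ 243 = 3⁵, so L = 3.

3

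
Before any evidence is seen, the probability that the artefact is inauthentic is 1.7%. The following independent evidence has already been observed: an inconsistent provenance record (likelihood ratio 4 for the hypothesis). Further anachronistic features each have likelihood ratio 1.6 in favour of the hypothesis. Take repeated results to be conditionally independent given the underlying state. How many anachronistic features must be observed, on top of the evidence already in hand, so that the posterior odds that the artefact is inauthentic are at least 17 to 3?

10

Prior odds = 0.017/0.983 = 17/983.
Bayes factor of the evidence already in hand = 4.
Odds after that evidence = (17/983) × 4 = 68/983.
Target odds = 17/3.
Need 1.6ⁿ ≥ 17/3 ÷ (68/983) = 983/12.
1.6⁹ = 134217728/1953125 falls short of 983/12 but 1.6¹⁰ ≈109.951 reaches it, so n = 10.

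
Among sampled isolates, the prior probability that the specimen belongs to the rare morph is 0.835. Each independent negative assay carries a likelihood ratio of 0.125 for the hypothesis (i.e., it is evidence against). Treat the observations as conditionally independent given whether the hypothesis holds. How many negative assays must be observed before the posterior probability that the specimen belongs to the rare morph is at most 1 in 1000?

Prior odds = 0.835/0.165 = 167/33.
Likelihood ratio per negative assay = 0.125.
Target odds: 0.001 ÷ 0.999 = 1/999.
Require 0.125ⁿ ≤ 1/999 ÷ (167/33) = 11/55611.
0.125⁴ = 1/4096 is still above 11/55611 but 0.125⁵ = 1/32768 is at or below it, so n = 5.

5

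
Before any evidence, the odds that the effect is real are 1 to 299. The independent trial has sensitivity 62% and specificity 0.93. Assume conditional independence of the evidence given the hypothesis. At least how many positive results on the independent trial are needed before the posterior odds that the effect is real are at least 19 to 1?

4

Prior odds = 1/299.
False-positive rate = 1 − 0.93 = 0.07; likelihood ratio of a positive = 0.62/0.07 = 62/7.
Target odds = 19.
Need (1/299) × (62/7)ⁿ ≥ 19, i.e. (62/7)ⁿ ≥ 5681.
(62/7)³ = 238328/343 falls short of 5681 but (62/7)⁴ = 14776336/2401 reaches it, so n = 4.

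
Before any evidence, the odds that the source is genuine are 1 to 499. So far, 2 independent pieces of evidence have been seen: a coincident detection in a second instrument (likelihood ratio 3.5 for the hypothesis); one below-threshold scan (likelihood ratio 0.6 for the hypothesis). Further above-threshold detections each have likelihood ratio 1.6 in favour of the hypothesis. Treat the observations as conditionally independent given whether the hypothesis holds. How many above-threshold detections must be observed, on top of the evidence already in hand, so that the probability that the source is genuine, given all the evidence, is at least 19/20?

Prior odds = 1/499.
Combined Bayes factor of the evidence already in hand = 3.5 × 0.6 = 2.1.
Odds after that evidence = (1/499) × 2.1 = 21/4990.
Target odds = 0.95/0.05 = 19.
Need 1.6ⁿ ≥ 19 ÷ (21/4990) = 94810/21.
1.6¹⁷ ≈2951.48 falls short of 94810/21 but 1.6¹⁸ ≈4722.37 reaches it, so n = 18.

18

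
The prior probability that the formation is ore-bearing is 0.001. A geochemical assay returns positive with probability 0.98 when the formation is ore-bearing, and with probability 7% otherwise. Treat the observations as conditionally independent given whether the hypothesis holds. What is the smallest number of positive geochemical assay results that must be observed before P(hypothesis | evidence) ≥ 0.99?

5

Prior odds: 0.001 ÷ 0.999 = 1/999.
Likelihood ratio of a positive result = 0.98/0.07 = 14.
Target odds: 0.99 ÷ 0.01 = 99.
Require 14ⁿ ≥ 99 ÷ (1/999) = 98901.
14⁴ = 38416 falls short of 98901 but 14⁵ = 537824 reaches it, so n = 5.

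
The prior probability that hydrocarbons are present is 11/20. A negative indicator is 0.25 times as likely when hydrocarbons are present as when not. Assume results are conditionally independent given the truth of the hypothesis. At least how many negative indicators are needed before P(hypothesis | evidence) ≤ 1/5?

Prior odds: 0.55 ÷ 0.45 = 11/9.
Likelihood ratio per negative indicator = 0.25.
Target odds: 0.2 ÷ 0.8 = 0.25.
Need (11/9) × 0.25ⁿ ≤ 0.25, i.e. 0.25ⁿ ≤ 9/44.
0.25¹ = 0.25 is still above 9/44 but 0.25² = 0.0625 is at or below it, so n = 2.

2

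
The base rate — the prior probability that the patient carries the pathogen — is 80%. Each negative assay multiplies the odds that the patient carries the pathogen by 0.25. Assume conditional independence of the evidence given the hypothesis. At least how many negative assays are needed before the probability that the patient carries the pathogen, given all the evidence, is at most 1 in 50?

Prior odds = 0.8/0.2 = 4.
Likelihood ratio per negative assay = 0.25.
Target posterior odds = 0.02/0.98 = 1/49.
Need 4 × 0.25ⁿ ≤ 1/49, i.e. 0.25ⁿ ≤ 1/196.
0.25³ = 0.015625 is still above 1/196 but 0.25⁴ = 0.00390625 is at or below it, so n = 4.

4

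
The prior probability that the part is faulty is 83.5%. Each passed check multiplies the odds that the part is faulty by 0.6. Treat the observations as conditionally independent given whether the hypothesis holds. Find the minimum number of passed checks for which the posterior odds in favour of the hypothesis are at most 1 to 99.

13

Prior odds: 0.835 ÷ 0.165 = 167/33.
Likelihood ratio per passed check = 0.6.
Target odds = 1/99.
Require 0.6ⁿ ≤ 1/99 ÷ (167/33) = 1/501.
0.6¹² = 531441/244140625 is still above 1/501 but 0.6¹³ ≈0.00130607 is at or below it, so n = 13.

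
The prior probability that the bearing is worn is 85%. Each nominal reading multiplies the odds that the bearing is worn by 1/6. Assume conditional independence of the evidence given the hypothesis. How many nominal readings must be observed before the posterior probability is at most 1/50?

4

Prior odds = 0.85/0.15 = 17/3.
Likelihood ratio per nominal reading = 1/6.
Target posterior odds = 0.02/0.98 = 1/49.
Require (1/6)ⁿ ≤ 1/49 ÷ (17/3) = 3/833.
(1/6)³ = 1/216 is still above 3/833 but (1/6)⁴ = 1/1296 is at or below it, so n = 4.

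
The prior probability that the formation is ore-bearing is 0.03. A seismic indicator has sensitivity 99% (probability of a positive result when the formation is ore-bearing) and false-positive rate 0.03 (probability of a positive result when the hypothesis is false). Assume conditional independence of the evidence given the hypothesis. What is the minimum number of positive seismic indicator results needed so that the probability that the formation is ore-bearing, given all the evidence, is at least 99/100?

3

Prior odds = 0.03/0.97 = 3/97.
Likelihood ratio of a positive result = 0.99/0.03 = 33.
Target posterior odds = 0.99/0.01 = 99.
Require 33ⁿ ≥ 99 ÷ (3/97) = 3201.
33² = 1089 falls short of 3201 but 33³ = 35937 reaches it, so n = 3.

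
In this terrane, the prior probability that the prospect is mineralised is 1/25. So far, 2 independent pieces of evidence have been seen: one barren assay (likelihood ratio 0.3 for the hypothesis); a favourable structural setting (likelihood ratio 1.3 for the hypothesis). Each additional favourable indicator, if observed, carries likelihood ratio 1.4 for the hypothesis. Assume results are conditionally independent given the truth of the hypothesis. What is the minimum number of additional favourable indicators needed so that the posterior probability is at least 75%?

16

Prior odds = 0.04/0.96 = 1/24.
Combined Bayes factor of the evidence already in hand = 0.3 × 1.3 = 0.39.
Odds after that evidence = (1/24) × 0.39 = 0.01625.
Target odds = 0.75/0.25 = 3.
Need 1.4ⁿ ≥ 3 ÷ 0.01625 = 2400/13.
1.4¹⁵ ≈155.568 falls short of 2400/13 but 1.4¹⁶ ≈217.795 reaches it, so n = 16.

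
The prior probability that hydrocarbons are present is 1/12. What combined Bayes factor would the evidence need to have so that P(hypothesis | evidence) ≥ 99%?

1089

Prior odds = (1/12)/(11/12) = 1/11.
Target odds = 0.99/0.01 = 99.
Required Bayes factor = 99 ÷ (1/11) = 1089.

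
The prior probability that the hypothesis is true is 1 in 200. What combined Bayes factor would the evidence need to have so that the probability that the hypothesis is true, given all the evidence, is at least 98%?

9751

Prior odds = 0.005/0.995 = 1/199.
Target odds = 0.98/0.02 = 49.
Required Bayes factor = 49 ÷ (1/199) = 9751.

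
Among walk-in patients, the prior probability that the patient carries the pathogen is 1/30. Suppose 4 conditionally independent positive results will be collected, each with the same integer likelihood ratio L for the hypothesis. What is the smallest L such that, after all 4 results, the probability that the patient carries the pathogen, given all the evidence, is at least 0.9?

Prior odds = (1/30)/(29/30) = 1/29.
Target odds = 0.9/0.1 = 9.
Need L⁴ ≥ 9 ÷ (1/29) = 261.
4⁴ = 256 < 261 ≤ 625 = 5⁴, so L = 5.

5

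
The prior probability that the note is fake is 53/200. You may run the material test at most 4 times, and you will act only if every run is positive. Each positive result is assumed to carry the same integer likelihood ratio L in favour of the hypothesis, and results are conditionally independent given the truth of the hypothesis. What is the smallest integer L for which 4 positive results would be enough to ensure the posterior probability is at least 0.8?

Prior odds = 0.265/0.735 = 53/147.
Target odds = 0.8/0.2 = 4.
Need L⁴ ≥ 4 ÷ (53/147) = 588/53.
1⁴ = 1 < 588/53 ≤ 16 = 2⁴, so L = 2.

2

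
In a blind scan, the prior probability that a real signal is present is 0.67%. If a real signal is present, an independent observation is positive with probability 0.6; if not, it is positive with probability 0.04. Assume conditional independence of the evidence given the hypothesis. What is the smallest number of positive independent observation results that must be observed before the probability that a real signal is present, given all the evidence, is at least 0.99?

Prior odds = 0.0067/0.9933 = 67/9933.
Likelihood ratio of a positive = 0.6/0.04 = 15.
Target posterior odds = 0.99/0.01 = 99.
Require 15ⁿ ≥ 99 ÷ (67/9933) = 983367/67.
15³ = 3375 falls short of 983367/67 but 15⁴ = 50625 reaches it, so n = 4.

4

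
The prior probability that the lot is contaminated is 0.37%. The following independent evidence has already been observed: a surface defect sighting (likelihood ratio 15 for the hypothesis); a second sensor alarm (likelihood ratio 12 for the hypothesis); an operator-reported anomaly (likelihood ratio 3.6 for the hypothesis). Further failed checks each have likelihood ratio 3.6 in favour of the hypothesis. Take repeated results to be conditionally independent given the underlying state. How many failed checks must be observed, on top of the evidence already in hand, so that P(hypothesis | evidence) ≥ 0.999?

5

Prior odds = 0.0037/0.9963 = 37/9963.
Combined Bayes factor of the evidence already in hand = 15 × 12 × 3.6 = 648.
Odds after that evidence = (37/9963) × 648 = 296/123.
Target odds = 0.999/0.001 = 999.
Need 3.6ⁿ ≥ 999 ÷ (296/123) = 415.125.
3.6⁴ = 167.9616 falls short of 415.125 but 3.6⁵ = 604.66176 reaches it, so n = 5.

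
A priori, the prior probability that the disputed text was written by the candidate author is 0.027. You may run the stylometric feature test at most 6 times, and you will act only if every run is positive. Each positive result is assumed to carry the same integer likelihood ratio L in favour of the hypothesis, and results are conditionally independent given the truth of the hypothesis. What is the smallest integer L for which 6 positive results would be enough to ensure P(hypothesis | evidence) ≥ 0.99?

Prior odds = 0.027/0.973 = 27/973.
Target odds = 0.99/0.01 = 99.
Need L⁶ ≥ 99 ÷ (27/973) = 10703/3.
3⁶ = 729 < 10703/3 ≤ 4096 = 4⁶, so L = 4.

4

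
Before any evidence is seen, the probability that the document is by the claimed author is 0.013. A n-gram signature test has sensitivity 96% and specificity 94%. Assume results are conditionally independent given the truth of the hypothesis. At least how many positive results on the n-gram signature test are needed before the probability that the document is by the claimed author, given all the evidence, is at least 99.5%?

Prior odds: 0.013 ÷ 0.987 = 13/987.
False-positive rate = 1 − 0.94 = 0.06; likelihood ratio of a positive = 0.96/0.06 = 16.
Target posterior odds = 0.995/0.005 = 199.
Need (13/987) × 16ⁿ ≥ 199, i.e. 16ⁿ ≥ 196413/13.
16³ = 4096 falls short of 196413/13 but 16⁴ = 65536 reaches it, so n = 4.

4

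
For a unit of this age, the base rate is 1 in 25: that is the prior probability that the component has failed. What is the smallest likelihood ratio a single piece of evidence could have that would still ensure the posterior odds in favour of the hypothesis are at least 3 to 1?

72

Prior odds = 0.04/0.96 = 1/24.
Target odds = 3.
Required Bayes factor = 3 ÷ (1/24) = 72.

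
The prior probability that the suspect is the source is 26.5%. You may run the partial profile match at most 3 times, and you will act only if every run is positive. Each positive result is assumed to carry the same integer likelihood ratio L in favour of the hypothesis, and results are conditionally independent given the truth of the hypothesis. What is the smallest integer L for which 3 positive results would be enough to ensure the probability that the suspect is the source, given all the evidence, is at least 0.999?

Prior odds = 0.265/0.735 = 53/147.
Target odds = 0.999/0.001 = 999.
Need L³ ≥ 999 ÷ (53/147) = 146853/53.
14³ = 2744 < 146853/53 ≤ 3375 = 15³, so L = 15.

15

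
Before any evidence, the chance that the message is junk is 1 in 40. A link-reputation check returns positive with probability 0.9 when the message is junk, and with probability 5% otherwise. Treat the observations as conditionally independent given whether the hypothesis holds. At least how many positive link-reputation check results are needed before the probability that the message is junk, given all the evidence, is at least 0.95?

3

Prior odds = 0.025/0.975 = 1/39.
Likelihood ratio of a positive result = 0.9/0.05 = 18.
Target odds: 0.95 ÷ 0.05 = 19.
Need (1/39) × 18ⁿ ≥ 19, i.e. 18ⁿ ≥ 741.
18² = 324 falls short of 741 but 18³ = 5832 reaches it, so n = 3.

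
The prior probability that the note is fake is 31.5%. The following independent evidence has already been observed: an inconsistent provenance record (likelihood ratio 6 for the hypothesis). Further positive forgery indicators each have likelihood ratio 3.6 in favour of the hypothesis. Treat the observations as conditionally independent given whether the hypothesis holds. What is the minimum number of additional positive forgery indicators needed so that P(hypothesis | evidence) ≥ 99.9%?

5

Prior odds = 0.315/0.685 = 63/137.
Bayes factor of the evidence already in hand = 6.
Odds after that evidence = (63/137) × 6 = 378/137.
Target odds = 0.999/0.001 = 999.
Need 3.6ⁿ ≥ 999 ÷ (378/137) = 5069/14.
3.6⁴ = 167.9616 falls short of 5069/14 but 3.6⁵ = 604.66176 reaches it, so n = 5.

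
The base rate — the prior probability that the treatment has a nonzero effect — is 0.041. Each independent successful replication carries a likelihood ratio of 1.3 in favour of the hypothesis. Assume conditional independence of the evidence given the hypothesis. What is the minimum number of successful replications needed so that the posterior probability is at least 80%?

18

Prior odds = 0.041/0.959 = 41/959.
Likelihood ratio per successful replication = 1.3.
Target odds: 0.8 ÷ 0.2 = 4.
Need (41/959) × 1.3ⁿ ≥ 4, i.e. 1.3ⁿ ≥ 3836/41.
1.3¹⁷ ≈86.5042 falls short of 3836/41 but 1.3¹⁸ ≈112.455 reaches it, so n = 18.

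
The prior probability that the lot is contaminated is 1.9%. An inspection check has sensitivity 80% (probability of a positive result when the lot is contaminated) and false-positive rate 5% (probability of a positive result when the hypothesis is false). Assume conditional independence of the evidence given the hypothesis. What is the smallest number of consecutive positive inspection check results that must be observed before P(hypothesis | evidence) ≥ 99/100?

Prior odds = 0.019/0.981 = 19/981.
Likelihood ratio of a positive result = 0.8/0.05 = 16.
Target posterior odds = 0.99/0.01 = 99.
Need (19/981) × 16ⁿ ≥ 99, i.e. 16ⁿ ≥ 97119/19.
16³ = 4096 falls short of 97119/19 but 16⁴ = 65536 reaches it, so n = 4.

4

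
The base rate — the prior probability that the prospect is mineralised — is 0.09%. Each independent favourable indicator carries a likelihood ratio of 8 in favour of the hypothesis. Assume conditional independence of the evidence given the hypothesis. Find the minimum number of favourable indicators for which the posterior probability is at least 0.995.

6

Prior odds = 0.0009/0.9991 = 9/9991.
Likelihood ratio per favourable indicator = 8.
Target posterior odds = 0.995/0.005 = 199.
Require 8ⁿ ≥ 199 ÷ (9/9991) = 1988209/9.
8⁵ = 32768 falls short of 1988209/9 but 8⁶ = 262144 reaches it, so n = 6.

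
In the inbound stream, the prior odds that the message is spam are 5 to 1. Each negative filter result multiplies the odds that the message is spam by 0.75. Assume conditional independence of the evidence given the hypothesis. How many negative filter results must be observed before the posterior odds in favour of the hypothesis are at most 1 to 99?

Prior odds = 5.
Likelihood ratio per negative filter result = 0.75.
Target odds = 1/99.
Need 5 × 0.75ⁿ ≤ 1/99, i.e. 0.75ⁿ ≤ 1/495.
0.75²¹ ≈0.00237841 is still above 1/495 but 0.75²² ≈0.00178381 is at or below it, so n = 22.

22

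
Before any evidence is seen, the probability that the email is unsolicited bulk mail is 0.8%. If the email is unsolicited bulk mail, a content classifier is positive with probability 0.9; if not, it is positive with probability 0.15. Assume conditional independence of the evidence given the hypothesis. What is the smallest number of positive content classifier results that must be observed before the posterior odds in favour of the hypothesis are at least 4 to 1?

Prior odds: 0.008 ÷ 0.992 = 1/124.
Likelihood ratio of a positive = 0.9/0.15 = 6.
Target odds = 4.
Require 6ⁿ ≥ 4 ÷ (1/124) = 496.
6³ = 216 falls short of 496 but 6⁴ = 1296 reaches it, so n = 4.

4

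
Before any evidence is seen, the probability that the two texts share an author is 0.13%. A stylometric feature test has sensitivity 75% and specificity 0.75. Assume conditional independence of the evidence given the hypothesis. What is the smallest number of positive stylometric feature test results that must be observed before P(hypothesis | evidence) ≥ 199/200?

Prior odds = 0.0013/0.9987 = 13/9987.
False-positive rate = 1 − 0.75 = 0.25; likelihood ratio of a positive = 0.75/0.25 = 3.
Target posterior odds = 0.995/0.005 = 199.
Require 3ⁿ ≥ 199 ÷ (13/9987) = 1987413/13.
3¹⁰ = 59049 falls short of 1987413/13 but 3¹¹ = 177147 reaches it, so n = 11.

11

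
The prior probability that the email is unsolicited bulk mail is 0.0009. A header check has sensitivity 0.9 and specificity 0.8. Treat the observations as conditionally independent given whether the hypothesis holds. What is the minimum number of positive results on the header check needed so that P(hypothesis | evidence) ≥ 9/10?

7

Prior odds = 0.0009/0.9991 = 9/9991.
False-positive rate = 1 − 0.8 = 0.2; likelihood ratio of a positive = 0.9/0.2 = 4.5.
Target posterior odds = 0.9/0.1 = 9.
Require 4.5ⁿ ≥ 9 ÷ (9/9991) = 9991.
4.5⁶ = 8303.765625 falls short of 9991 but 4.5⁷ = 4782969/128 reaches it, so n = 7.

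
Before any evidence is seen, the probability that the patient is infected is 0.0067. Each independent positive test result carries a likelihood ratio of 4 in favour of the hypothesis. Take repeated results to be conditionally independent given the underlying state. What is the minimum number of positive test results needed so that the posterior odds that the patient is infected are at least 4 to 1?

5

Prior odds = 0.0067/0.9933 = 67/9933.
Likelihood ratio per positive test result = 4.
Target odds = 4.
Need (67/9933) × 4ⁿ ≥ 4, i.e. 4ⁿ ≥ 39732/67.
4⁴ = 256 falls short of 39732/67 but 4⁵ = 1024 reaches it, so n = 5.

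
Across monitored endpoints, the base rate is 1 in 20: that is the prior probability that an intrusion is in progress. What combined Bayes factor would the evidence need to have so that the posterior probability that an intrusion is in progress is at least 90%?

Prior odds = 0.05/0.95 = 1/19.
Target odds = 0.9/0.1 = 9.
Required Bayes factor = 9 ÷ (1/19) = 171.

171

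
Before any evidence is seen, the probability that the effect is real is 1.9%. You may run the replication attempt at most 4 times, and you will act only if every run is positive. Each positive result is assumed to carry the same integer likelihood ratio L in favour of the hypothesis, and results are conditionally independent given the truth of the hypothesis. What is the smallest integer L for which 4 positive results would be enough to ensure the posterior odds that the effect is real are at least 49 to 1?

Prior odds = 0.019/0.981 = 19/981.
Target odds = 49.
Need L⁴ ≥ 49 ÷ (19/981) = 48069/19.
7⁴ = 2401 < 48069/19 ≤ 4096 = 8⁴, so L = 8.

8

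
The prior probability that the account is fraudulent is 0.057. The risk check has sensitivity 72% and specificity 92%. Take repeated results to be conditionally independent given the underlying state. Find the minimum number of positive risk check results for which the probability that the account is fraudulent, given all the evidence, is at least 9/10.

3

Prior odds: 0.057 ÷ 0.943 = 57/943.
False-positive rate = 1 − 0.92 = 0.08; likelihood ratio of a positive = 0.72/0.08 = 9.
Target odds: 0.9 ÷ 0.1 = 9.
Require 9ⁿ ≥ 9 ÷ (57/943) = 2829/19.
9² = 81 falls short of 2829/19 but 9³ = 729 reaches it, so n = 3.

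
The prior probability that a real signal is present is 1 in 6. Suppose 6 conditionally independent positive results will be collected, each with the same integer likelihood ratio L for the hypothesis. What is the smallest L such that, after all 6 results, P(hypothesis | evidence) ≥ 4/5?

2

Prior odds = (1/6)/(5/6) = 0.2.
Target odds = 0.8/0.2 = 4.
Need L⁶ ≥ 4 ÷ 0.2 = 20.
1⁶ = 1 < 20 ≤ 64 = 2⁶, so L = 2.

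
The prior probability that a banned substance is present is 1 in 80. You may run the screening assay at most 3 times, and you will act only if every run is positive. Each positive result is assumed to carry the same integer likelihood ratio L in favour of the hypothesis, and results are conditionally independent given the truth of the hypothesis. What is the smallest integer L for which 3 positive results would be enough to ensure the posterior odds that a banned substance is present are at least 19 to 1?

12

Prior odds = 0.0125/0.9875 = 1/79.
Target odds = 19.
Need L³ ≥ 19 ÷ (1/79) = 1501.
11³ = 1331 < 1501 ≤ 1728 = 12³, so L = 12.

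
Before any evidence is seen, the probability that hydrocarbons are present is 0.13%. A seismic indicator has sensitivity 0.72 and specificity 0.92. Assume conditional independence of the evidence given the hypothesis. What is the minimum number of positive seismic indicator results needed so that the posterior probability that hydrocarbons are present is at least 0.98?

Prior odds: 0.0013 ÷ 0.9987 = 13/9987.
False-positive rate = 1 − 0.92 = 0.08; likelihood ratio of a positive = 0.72/0.08 = 9.
Target posterior odds = 0.98/0.02 = 49.
Require 9ⁿ ≥ 49 ÷ (13/9987) = 489363/13.
9⁴ = 6561 falls short of 489363/13 but 9⁵ = 59049 reaches it, so n = 5.

5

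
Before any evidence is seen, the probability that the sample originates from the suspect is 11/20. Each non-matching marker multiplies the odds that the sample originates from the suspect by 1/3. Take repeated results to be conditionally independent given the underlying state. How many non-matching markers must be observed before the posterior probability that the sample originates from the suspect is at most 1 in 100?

Prior odds = 0.55/0.45 = 11/9.
Likelihood ratio per non-matching marker = 1/3.
Target odds: 0.01 ÷ 0.99 = 1/99.
Need (11/9) × (1/3)ⁿ ≤ 1/99, i.e. (1/3)ⁿ ≤ 1/121.
(1/3)⁴ = 1/81 is still above 1/121 but (1/3)⁵ = 1/243 is at or below it, so n = 5.

5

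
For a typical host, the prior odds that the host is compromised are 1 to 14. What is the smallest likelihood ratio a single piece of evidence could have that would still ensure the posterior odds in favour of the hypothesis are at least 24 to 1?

336

Prior odds = 1/14.
Target odds = 24.
Required Bayes factor = 24 ÷ (1/14) = 336.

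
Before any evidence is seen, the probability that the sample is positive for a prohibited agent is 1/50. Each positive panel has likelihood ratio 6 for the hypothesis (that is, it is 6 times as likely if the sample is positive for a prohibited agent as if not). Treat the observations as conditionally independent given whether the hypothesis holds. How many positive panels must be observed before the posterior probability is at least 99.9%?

7

Prior odds = 0.02/0.98 = 1/49.
Likelihood ratio per positive panel = 6.
Target posterior odds = 0.999/0.001 = 999.
Require 6ⁿ ≥ 999 ÷ (1/49) = 48951.
6⁶ = 46656 falls short of 48951 but 6⁷ = 279936 reaches it, so n = 7.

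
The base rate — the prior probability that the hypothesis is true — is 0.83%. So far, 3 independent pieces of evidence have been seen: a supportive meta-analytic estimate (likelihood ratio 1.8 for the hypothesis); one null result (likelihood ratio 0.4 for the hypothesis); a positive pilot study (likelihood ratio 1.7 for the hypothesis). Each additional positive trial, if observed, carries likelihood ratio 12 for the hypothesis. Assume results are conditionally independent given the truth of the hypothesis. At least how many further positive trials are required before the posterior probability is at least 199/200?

Prior odds = 0.0083/0.9917 = 83/9917.
Combined Bayes factor of the evidence already in hand = 1.8 × 0.4 × 1.7 = 1.224.
Odds after that evidence = (83/9917) × 1.224 = 12699/1239625.
Target odds = 0.995/0.005 = 199.
Need 12ⁿ ≥ 199 ÷ (12699/1239625) = 246685375/12699.
12³ = 1728 falls short of 246685375/12699 but 12⁴ = 20736 reaches it, so n = 4.

4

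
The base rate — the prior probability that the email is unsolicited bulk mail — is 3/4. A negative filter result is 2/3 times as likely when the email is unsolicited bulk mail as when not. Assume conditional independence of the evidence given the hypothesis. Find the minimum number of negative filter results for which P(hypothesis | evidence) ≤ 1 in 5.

7

Prior odds = 0.75/0.25 = 3.
Likelihood ratio per negative filter result = 2/3.
Target odds: 0.2 ÷ 0.8 = 0.25.
Require (2/3)ⁿ ≤ 0.25 ÷ 3 = 1/12.
(2/3)⁶ = 64/729 is still above 1/12 but (2/3)⁷ = 128/2187 is at or below it, so n = 7.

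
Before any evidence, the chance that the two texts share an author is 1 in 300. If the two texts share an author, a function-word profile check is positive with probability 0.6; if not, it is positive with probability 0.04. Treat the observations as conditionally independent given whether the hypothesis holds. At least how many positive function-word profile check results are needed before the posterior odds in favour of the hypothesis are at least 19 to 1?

Prior odds: (1/300) ÷ (299/300) = 1/299.
Likelihood ratio of a positive = 0.6/0.04 = 15.
Target odds = 19.
Need (1/299) × 15ⁿ ≥ 19, i.e. 15ⁿ ≥ 5681.
15³ = 3375 falls short of 5681 but 15⁴ = 50625 reaches it, so n = 4.

4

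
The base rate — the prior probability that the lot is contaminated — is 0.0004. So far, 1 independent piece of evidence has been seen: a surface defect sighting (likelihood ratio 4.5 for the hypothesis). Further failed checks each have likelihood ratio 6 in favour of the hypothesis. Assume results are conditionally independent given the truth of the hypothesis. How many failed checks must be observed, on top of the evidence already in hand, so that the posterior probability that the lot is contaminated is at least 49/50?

Prior odds = 0.0004/0.9996 = 1/2499.
Bayes factor of the evidence already in hand = 4.5.
Odds after that evidence = (1/2499) × 4.5 = 3/1666.
Target odds = 0.98/0.02 = 49.
Need 6ⁿ ≥ 49 ÷ (3/1666) = 81634/3.
6⁵ = 7776 falls short of 81634/3 but 6⁶ = 46656 reaches it, so n = 6.

6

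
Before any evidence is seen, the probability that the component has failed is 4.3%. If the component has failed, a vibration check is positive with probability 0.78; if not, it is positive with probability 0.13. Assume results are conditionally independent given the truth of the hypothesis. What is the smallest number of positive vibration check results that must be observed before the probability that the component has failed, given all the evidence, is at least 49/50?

Prior odds: 0.043 ÷ 0.957 = 43/957.
Likelihood ratio of a positive = 0.78/0.13 = 6.
Target odds: 0.98 ÷ 0.02 = 49.
Need (43/957) × 6ⁿ ≥ 49, i.e. 6ⁿ ≥ 46893/43.
6³ = 216 falls short of 46893/43 but 6⁴ = 1296 reaches it, so n = 4.

4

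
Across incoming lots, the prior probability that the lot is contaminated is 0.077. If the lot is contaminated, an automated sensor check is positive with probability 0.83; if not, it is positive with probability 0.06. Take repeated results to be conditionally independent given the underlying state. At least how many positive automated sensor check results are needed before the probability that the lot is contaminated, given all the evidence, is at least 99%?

3

Prior odds: 0.077 ÷ 0.923 = 77/923.
Likelihood ratio of a positive = 0.83/0.06 = 83/6.
Target odds: 0.99 ÷ 0.01 = 99.
Require (83/6)ⁿ ≥ 99 ÷ (77/923) = 8307/7.
(83/6)² = 6889/36 falls short of 8307/7 but (83/6)³ = 571787/216 reaches it, so n = 3.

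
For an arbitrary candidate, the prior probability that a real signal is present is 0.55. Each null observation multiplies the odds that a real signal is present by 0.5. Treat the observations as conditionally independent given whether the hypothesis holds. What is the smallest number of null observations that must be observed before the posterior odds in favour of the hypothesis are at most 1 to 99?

7

Prior odds: 0.55 ÷ 0.45 = 11/9.
Likelihood ratio per null observation = 0.5.
Target odds = 1/99.
Require 0.5ⁿ ≤ 1/99 ÷ (11/9) = 1/121.
0.5⁶ = 0.015625 is still above 1/121 but 0.5⁷ = 0.0078125 is at or below it, so n = 7.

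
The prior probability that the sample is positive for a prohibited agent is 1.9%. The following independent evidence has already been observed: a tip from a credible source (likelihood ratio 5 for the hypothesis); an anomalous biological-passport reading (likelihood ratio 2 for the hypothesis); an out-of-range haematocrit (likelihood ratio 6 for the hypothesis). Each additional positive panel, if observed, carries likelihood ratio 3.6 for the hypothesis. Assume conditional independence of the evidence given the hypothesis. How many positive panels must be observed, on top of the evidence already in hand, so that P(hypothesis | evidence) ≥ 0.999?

Prior odds = 0.019/0.981 = 19/981.
Combined Bayes factor of the evidence already in hand = 5 × 2 × 6 = 60.
Odds after that evidence = (19/981) × 60 = 380/327.
Target odds = 0.999/0.001 = 999.
Need 3.6ⁿ ≥ 999 ÷ (380/327) = 326673/380.
3.6⁵ = 604.66176 falls short of 326673/380 but 3.6⁶ = 34012224/15625 reaches it, so n = 6.

6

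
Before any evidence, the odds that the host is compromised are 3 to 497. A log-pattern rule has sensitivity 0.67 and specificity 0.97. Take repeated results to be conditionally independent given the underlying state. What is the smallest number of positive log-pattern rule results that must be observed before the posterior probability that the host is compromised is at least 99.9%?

Prior odds = 3/497.
False-positive rate = 1 − 0.97 = 0.03; likelihood ratio of a positive = 0.67/0.03 = 67/3.
Target posterior odds = 0.999/0.001 = 999.
Require (67/3)ⁿ ≥ 999 ÷ (3/497) = 165501.
(67/3)³ = 300763/27 falls short of 165501 but (67/3)⁴ = 20151121/81 reaches it, so n = 4.

4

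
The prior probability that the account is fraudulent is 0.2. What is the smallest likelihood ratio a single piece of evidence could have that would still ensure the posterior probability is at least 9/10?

36

Prior odds = 0.2/0.8 = 0.25.
Target odds = 0.9/0.1 = 9.
Required Bayes factor = 9 ÷ 0.25 = 36.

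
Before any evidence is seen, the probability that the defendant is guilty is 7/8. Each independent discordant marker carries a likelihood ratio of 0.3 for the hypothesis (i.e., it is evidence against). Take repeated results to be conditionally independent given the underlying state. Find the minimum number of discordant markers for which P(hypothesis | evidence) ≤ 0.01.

Prior odds = 0.875/0.125 = 7.
Likelihood ratio per discordant marker = 0.3.
Target odds: 0.01 ÷ 0.99 = 1/99.
Need 7 × 0.3ⁿ ≤ 1/99, i.e. 0.3ⁿ ≤ 1/693.
0.3⁵ = 243/100000 is still above 1/693 but 0.3⁶ = 729/1000000 is at or below it, so n = 6.

6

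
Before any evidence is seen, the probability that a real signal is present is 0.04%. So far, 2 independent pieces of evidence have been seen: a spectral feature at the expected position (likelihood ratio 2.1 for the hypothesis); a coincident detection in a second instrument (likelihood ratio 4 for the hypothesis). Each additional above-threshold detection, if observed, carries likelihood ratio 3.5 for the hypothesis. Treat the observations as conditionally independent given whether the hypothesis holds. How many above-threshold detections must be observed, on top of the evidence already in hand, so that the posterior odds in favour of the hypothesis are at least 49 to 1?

Prior odds = 0.0004/0.9996 = 1/2499.
Combined Bayes factor of the evidence already in hand = 2.1 × 4 = 8.4.
Odds after that evidence = (1/2499) × 8.4 = 2/595.
Target odds = 49.
Need 3.5ⁿ ≥ 49 ÷ (2/595) = 14577.5.
3.5⁷ = 823543/128 falls short of 14577.5 but 3.5⁸ = 5764801/256 reaches it, so n = 8.

8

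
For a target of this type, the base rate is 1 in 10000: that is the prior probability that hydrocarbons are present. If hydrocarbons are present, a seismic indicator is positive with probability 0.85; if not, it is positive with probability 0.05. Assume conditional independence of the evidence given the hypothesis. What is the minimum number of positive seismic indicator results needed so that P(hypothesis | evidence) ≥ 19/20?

5

Prior odds = 0.0001/0.9999 = 1/9999.
Likelihood ratio of a positive = 0.85/0.05 = 17.
Target odds: 0.95 ÷ 0.05 = 19.
Require 17ⁿ ≥ 19 ÷ (1/9999) = 189981.
17⁴ = 83521 falls short of 189981 but 17⁵ = 1419857 reaches it, so n = 5.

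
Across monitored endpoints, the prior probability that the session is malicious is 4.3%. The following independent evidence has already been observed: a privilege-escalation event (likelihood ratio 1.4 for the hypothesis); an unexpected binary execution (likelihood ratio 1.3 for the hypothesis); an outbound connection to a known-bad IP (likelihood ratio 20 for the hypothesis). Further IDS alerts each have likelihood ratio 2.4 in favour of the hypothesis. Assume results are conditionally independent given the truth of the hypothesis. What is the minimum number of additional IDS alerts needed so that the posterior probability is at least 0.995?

Prior odds = 0.043/0.957 = 43/957.
Combined Bayes factor of the evidence already in hand = 1.4 × 1.3 × 20 = 36.4.
Odds after that evidence = (43/957) × 36.4 = 7826/4785.
Target odds = 0.995/0.005 = 199.
Need 2.4ⁿ ≥ 199 ÷ (7826/4785) = 952215/7826.
2.4⁵ = 79.62624 falls short of 952215/7826 but 2.4⁶ = 2985984/15625 reaches it, so n = 6.

6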